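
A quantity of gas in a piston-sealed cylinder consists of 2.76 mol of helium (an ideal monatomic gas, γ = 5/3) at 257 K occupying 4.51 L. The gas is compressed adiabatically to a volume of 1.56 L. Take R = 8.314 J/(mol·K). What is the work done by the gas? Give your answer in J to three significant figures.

W ≈ -9110 J

Adiabatic: TV^(γ−1) = const with γ = 5/3.
T₂ = T₁ (V₁/V₂)^(γ−1) = 257 × (4.51/1.56)^0.667 = 257 × 2.029 = 521.6 K.
W_by = nCᵥ(T₁ − T₂) = (2.76)(12.47)(257 − 521.6) = -9106 J.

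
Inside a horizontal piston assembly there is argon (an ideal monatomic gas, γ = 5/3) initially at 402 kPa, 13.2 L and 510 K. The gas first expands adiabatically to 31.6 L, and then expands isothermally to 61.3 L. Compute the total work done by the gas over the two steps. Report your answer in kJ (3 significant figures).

Step 1 (adiabatic): W = (P₁V₁ − P₂V₂)/(γ−1) = (5306 − 2965)/0.667 = 3512 J.
After step 1: P = 93.84 kPa, V = 31.6 L, T = 285 K.
Step 2 (isothermal): W = P₁V₁ ln(V₂/V₁) = (2965) ln(61.3/31.6) = 1965 J.
W_total = 3512 + 1965 = 5477 J.

W_total ≈ 5.48 kJ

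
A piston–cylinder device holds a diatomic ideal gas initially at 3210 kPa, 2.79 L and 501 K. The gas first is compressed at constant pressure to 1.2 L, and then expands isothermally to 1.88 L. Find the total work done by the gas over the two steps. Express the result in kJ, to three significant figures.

W_total ≈ -3.37 kJ

Step 1 (isobaric): W = PΔV = (3210 kPa)(1.2 − 2.79 L) = -5104 J.
After step 1: P = 3210 kPa, V = 1.2 L, T = 215.5 K.
Step 2 (isothermal): W = P₁V₁ ln(V₂/V₁) = (3852) ln(1.88/1.2) = 1729 J.
W_total = -5104 + 1729 = -3375 J.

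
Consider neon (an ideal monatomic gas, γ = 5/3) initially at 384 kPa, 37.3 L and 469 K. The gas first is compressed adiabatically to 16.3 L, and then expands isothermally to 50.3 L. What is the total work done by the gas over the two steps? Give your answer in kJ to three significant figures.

Step 1 (adiabatic): W = (P₁V₁ − P₂V₂)/(γ−1) = (14323 − 24873)/0.667 = -15824 J.
After step 1: P = 1526 kPa, V = 16.3 L, T = 814.4 K.
Step 2 (isothermal): W = P₁V₁ ln(V₂/V₁) = (24873) ln(50.3/16.3) = 28027 J.
W_total = -15824 + 28027 = 12203 J.

W_total ≈ 12.2 kJ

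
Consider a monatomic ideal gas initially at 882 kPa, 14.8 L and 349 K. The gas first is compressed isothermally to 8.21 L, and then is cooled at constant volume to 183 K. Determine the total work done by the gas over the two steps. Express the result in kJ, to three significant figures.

W_total ≈ -7.69 kJ

Step 1 (isothermal): W = P₁V₁ ln(V₂/V₁) = (13054) ln(8.21/14.8) = -7692 J.
Step 2 (isochoric): W = 0 (constant volume).
W_total = -7692 + 0 = -7692 J.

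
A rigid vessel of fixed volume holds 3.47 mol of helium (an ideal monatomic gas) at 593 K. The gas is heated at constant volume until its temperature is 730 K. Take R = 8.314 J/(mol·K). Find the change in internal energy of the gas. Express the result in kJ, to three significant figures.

Constant volume ⇒ W = 0, so Q = ΔU = nCᵥΔT with Cᵥ = 3R/2 = 12.47 J/(mol·K).
ΔU = (3.47)(12.47)(730 − 593) = 5929 J.

ΔU ≈ 5.93 kJ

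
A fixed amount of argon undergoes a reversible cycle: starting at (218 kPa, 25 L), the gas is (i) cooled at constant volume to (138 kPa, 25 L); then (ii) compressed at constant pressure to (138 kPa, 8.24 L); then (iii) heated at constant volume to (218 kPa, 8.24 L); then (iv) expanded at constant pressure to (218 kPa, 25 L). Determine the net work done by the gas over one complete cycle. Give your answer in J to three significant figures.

Constant-volume legs do no work.
W(ii) = (138)(8.24 − 25) = -2313 J; W(iv) = (218)(25 − 8.24) = 3654 J.
W_net = -2313 + 3654 = 1341 J (the clockwise enclosed area).

W_net ≈ 1340 J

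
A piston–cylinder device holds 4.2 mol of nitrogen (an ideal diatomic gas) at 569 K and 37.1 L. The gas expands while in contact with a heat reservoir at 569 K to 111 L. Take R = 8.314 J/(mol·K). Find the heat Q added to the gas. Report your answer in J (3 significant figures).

Isothermal ⇒ ΔU = 0, so Q = W = nRT ln(V₂/V₁).
Q = (4.2)(8.314)(569) ln(111/37.1) = 19869 × 1.096 = 21774 J.

Q ≈ 21800 J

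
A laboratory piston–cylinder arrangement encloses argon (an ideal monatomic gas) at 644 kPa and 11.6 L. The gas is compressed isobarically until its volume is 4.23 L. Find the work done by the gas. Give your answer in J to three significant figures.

Isobaric: W = P ΔV.
W = (644 kPa)(4.23 − 11.6 L) = (644)(-7.37) = -4746 J.

W ≈ -4750 J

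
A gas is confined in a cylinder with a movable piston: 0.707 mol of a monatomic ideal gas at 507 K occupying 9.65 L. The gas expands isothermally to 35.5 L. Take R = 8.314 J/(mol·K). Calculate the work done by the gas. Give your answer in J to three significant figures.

Isothermal: W = nRT ln(V₂/V₁).
W = (0.707)(8.314)(507) × ln(35.5/9.65)
  = 2980 × 1.303
W_by_gas = 3882 J.

W ≈ 3880 J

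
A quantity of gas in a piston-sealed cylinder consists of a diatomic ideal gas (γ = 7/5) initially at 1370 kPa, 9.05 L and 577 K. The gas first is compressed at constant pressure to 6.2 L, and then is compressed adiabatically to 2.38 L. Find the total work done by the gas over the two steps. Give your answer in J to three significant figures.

W_total ≈ -13800 J

Step 1 (isobaric): W = PΔV = (1370 kPa)(6.2 − 9.05 L) = -3905 J.
After step 1: P = 1370 kPa, V = 6.2 L, T = 395.3 K.
Step 2 (adiabatic): W = (P₁V₁ − P₂V₂)/(γ−1) = (8494 − 12458)/0.4 = -9909 J.
W_total = -3905 − 9909 = -13814 J.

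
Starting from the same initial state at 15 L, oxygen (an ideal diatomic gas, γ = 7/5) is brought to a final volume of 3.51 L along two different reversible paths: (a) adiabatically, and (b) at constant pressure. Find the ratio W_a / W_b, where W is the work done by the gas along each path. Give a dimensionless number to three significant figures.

W_a / W_b ≈ 2.57

Path (a) adiabatic: W = P₁V₁(1 − (V₁/V₂)^(γ−1))/(γ−1) → W_a/(P₁V₁) = -1.969.
Path (b) isobaric: W = P₁(V₂ − V₁) → W_b/(P₁V₁) = -0.766.
W_a / W_b = -1.969 / -0.766 = 2.571.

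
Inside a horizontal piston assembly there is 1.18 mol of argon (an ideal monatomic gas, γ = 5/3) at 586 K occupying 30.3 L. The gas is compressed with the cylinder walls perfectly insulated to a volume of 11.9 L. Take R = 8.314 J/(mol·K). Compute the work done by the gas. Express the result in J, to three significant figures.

Adiabatic: TV^(γ−1) = const with γ = 5/3.
T₂ = T₁ (V₁/V₂)^(γ−1) = 586 × (30.3/11.9)^0.667 = 586 × 1.865 = 1093 K.
W_by = nCᵥ(T₁ − T₂) = (1.18)(12.47)(586 − 1093) = -7456 J.

W ≈ -7460 J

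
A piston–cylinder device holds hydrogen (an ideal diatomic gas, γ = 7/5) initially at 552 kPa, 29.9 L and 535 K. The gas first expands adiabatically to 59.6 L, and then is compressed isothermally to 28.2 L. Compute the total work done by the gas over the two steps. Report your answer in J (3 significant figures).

Step 1 (adiabatic): W = (P₁V₁ − P₂V₂)/(γ−1) = (16505 − 12525)/0.4 = 9949 J.
After step 1: P = 210.2 kPa, V = 59.6 L, T = 406 K.
Step 2 (isothermal): W = P₁V₁ ln(V₂/V₁) = (12525) ln(28.2/59.6) = -9373 J.
W_total = 9949 − 9373 = 576.4 J.

W_total ≈ 576 J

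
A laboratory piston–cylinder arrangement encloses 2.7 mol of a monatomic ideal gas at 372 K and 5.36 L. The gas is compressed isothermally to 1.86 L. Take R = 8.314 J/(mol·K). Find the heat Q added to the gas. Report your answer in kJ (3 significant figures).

Q ≈ -8.84 kJ

Isothermal ⇒ ΔU = 0, so Q = W = nRT ln(V₂/V₁).
Q = (2.7)(8.314)(372) ln(1.86/5.36) = 8351 × -1.058 = -8838 J.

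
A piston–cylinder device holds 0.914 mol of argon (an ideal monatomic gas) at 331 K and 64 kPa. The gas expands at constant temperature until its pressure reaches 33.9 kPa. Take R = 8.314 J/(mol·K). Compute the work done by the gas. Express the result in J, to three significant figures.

W ≈ 1600 J

Isothermal process: W = nRT ln(V₂/V₁) = nRT ln(P₁/P₂).
W = (0.914)(8.314)(331) × ln(64/33.9)
  = 2515 × ln(1.888) = 2515 × 0.6355
W_by_gas = 1598 J.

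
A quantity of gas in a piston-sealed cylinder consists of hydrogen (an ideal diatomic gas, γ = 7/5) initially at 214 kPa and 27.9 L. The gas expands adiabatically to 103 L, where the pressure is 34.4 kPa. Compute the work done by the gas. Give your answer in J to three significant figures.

Adiabatic: W = (P₁V₁ − P₂V₂)/(γ − 1) with γ = 7/5.
P₁V₁ = 5971 J, P₂V₂ = 3543 J.
W = (5971 − 3543) / 0.4 = 6068 J.

W ≈ 6070 J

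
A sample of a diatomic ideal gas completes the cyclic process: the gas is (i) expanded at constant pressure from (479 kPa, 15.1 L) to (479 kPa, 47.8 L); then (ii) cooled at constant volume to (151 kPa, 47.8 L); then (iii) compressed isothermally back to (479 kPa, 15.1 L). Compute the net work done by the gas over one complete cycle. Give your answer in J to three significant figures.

Leg (i): W = PΔV = (479)(47.8 − 15.1) = 15663 J.
Leg (ii): W = 0.
Leg (iii): W = PᵢVᵢ ln(V_f/Vᵢ) = (7218) ln(15.1/47.8) = -8317 J.
W_net = 15663 − 8317 = 7346 J.

W_net ≈ 7350 J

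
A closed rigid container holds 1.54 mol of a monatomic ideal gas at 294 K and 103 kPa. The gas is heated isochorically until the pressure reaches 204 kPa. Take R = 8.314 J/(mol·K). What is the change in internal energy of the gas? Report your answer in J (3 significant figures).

ΔU ≈ 5540 J

Constant volume ⇒ W = 0, so Q = ΔU = nCᵥΔT with Cᵥ = 3R/2 = 12.47 J/(mol·K).
At constant V, T₂/T₁ = P₂/P₁ ⇒ ΔT = T₁(P₂/P₁ − 1) = 294·(204/103 − 1) = 288.3 K.
ΔU = (1.54)(12.47)(288.3) = 5537 J.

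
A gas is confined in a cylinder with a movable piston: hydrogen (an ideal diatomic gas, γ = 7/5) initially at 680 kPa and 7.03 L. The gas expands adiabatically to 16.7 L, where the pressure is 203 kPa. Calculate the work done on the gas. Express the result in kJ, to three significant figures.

Adiabatic: W = (P₁V₁ − P₂V₂)/(γ − 1) with γ = 7/5.
P₁V₁ = 4780 J, P₂V₂ = 3390 J.
W = (4780 − 3390) / 0.4 = 3476 J.
Work on gas = −W_by = -3476 J.

W ≈ -3.48 kJ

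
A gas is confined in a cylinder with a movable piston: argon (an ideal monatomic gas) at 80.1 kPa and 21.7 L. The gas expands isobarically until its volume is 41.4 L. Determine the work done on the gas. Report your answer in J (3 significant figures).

W ≈ -1580 J

Isobaric: W = P ΔV.
W = (80.1 kPa)(41.4 − 21.7 L) = (80.1)(19.7) = 1578 J.
Work on gas = −W_by = -1578 J.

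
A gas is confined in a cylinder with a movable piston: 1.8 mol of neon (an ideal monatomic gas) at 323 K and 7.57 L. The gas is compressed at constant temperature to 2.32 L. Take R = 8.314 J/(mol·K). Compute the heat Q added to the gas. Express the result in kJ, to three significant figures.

Isothermal ⇒ ΔU = 0, so Q = W = nRT ln(V₂/V₁).
Q = (1.8)(8.314)(323) ln(2.32/7.57) = 4834 × -1.183 = -5717 J.

Q ≈ -5.72 kJ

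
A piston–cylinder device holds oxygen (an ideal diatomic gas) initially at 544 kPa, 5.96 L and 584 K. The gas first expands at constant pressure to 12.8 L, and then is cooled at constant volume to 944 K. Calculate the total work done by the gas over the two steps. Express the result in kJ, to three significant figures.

W_total ≈ 3.72 kJ

Step 1 (isobaric): W = PΔV = (544 kPa)(12.8 − 5.96 L) = 3721 J.
Step 2 (isochoric): W = 0 (constant volume).
W_total = 3721 + 0 = 3721 J.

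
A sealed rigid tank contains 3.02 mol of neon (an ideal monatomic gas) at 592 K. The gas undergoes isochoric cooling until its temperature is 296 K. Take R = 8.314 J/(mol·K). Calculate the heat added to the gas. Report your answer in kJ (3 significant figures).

Q ≈ -11.1 kJ

Constant volume ⇒ W = 0, so Q = ΔU = nCᵥΔT with Cᵥ = 3R/2 = 12.47 J/(mol·K).
ΔU = (3.02)(12.47)(296 − 592) = -11148 J.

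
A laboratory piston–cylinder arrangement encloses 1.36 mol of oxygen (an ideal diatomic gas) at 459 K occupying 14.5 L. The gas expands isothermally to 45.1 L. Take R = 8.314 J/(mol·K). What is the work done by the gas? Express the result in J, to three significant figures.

W ≈ 5890 J

Isothermal: W = nRT ln(V₂/V₁).
W = (1.36)(8.314)(459) × ln(45.1/14.5)
  = 5190 × 1.135
W_by_gas = 5889 J.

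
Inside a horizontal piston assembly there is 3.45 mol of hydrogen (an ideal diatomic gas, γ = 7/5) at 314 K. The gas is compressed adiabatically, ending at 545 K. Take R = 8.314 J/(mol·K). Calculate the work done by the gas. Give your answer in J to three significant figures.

W ≈ -16600 J

Adiabatic ⇒ Q = 0, so W_by = −ΔU = nCᵥ(T₁ − T₂).
Cᵥ = 5R/2 = 20.79 J/(mol·K).
W = (3.45)(20.79)(314 − 545) = -16565 J.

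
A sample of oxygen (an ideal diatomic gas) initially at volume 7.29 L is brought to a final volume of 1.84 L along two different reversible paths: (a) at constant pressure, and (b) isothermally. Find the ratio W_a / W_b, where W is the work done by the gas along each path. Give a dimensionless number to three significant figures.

W_a / W_b ≈ 0.543

Path (a) isobaric: W = P₁(V₂ − V₁) → W_a/(P₁V₁) = -0.7476.
Path (b) isothermal: W = P₁V₁ ln(V₂/V₁) → W_b/(P₁V₁) = -1.377.
W_a / W_b = -0.7476 / -1.377 = 0.543.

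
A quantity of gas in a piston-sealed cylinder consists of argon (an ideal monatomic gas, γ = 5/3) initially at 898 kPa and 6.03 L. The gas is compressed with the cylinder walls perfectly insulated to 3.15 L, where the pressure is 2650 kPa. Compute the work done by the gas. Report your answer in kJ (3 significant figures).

W ≈ -4.40 kJ

Adiabatic: W = (P₁V₁ − P₂V₂)/(γ − 1) with γ = 5/3.
P₁V₁ = 5415 J, P₂V₂ = 8348 J.
W = (5415 − 8348) / 0.6667 = -4399 J.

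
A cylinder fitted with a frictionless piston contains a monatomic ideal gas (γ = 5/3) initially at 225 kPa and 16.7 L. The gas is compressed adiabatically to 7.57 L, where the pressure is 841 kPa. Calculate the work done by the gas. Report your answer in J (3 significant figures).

Adiabatic: W = (P₁V₁ − P₂V₂)/(γ − 1) with γ = 5/3.
P₁V₁ = 3758 J, P₂V₂ = 6366 J.
W = (3758 − 6366) / 0.6667 = -3913 J.

W ≈ -3910 J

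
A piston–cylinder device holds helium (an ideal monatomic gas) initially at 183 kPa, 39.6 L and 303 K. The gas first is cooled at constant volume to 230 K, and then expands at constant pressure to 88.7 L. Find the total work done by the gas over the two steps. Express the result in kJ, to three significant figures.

W_total ≈ 6.82 kJ

Step 1 (isochoric): W = 0 (constant volume).
After step 1: P = 138.9 kPa (V unchanged).
Step 2 (isobaric): W = PΔV = (138.9 kPa)(88.7 − 39.6 L) = 6821 J.
W_total = 0 + 6821 = 6821 J.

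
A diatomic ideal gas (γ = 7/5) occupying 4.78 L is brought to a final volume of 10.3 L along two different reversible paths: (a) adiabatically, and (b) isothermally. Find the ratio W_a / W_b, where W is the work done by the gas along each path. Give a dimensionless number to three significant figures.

W_a / W_b ≈ 0.861

Path (a) adiabatic: W = P₁V₁(1 − (V₁/V₂)^(γ−1))/(γ−1) → W_a/(P₁V₁) = 0.661.
Path (b) isothermal: W = P₁V₁ ln(V₂/V₁) → W_b/(P₁V₁) = 0.7677.
W_a / W_b = 0.661 / 0.7677 = 0.861.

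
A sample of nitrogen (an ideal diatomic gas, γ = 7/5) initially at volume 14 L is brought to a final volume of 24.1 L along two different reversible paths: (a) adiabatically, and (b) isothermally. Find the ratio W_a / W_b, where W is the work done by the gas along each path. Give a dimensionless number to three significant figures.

Path (a) adiabatic: W = P₁V₁(1 − (V₁/V₂)^(γ−1))/(γ−1) → W_a/(P₁V₁) = 0.4882.
Path (b) isothermal: W = P₁V₁ ln(V₂/V₁) → W_b/(P₁V₁) = 0.5432.
W_a / W_b = 0.4882 / 0.5432 = 0.8988.

W_a / W_b ≈ 0.899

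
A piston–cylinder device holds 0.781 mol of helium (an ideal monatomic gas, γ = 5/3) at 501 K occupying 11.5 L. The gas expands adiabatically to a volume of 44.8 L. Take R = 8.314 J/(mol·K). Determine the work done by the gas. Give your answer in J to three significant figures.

Adiabatic: TV^(γ−1) = const with γ = 5/3.
T₂ = T₁ (V₁/V₂)^(γ−1) = 501 × (11.5/44.8)^0.667 = 501 × 0.4039 = 202.4 K.
W_by = nCᵥ(T₁ − T₂) = (0.781)(12.47)(501 − 202.4) = 2909 J.

W ≈ 2910 J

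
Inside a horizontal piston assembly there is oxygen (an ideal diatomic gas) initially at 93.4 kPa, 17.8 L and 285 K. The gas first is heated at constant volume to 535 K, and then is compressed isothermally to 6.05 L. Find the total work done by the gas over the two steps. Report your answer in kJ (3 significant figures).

Step 1 (isochoric): W = 0 (constant volume).
After step 1: P = 175.3 kPa (V unchanged).
Step 2 (isothermal): W = P₁V₁ ln(V₂/V₁) = (3121) ln(6.05/17.8) = -3368 J.
W_total = 0 − 3368 = -3368 J.

W_total ≈ -3.37 kJ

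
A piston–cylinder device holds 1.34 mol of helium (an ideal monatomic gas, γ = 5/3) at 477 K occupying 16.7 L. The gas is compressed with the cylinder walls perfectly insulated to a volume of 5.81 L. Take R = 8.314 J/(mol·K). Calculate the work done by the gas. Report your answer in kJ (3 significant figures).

W ≈ -8.14 kJ

Adiabatic: TV^(γ−1) = const with γ = 5/3.
T₂ = T₁ (V₁/V₂)^(γ−1) = 477 × (16.7/5.81)^0.667 = 477 × 2.022 = 964.3 K.
W_by = nCᵥ(T₁ − T₂) = (1.34)(12.47)(477 − 964.3) = -8143 J.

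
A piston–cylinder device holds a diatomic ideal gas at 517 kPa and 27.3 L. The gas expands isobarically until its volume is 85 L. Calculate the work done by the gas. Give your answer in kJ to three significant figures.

W ≈ 29.8 kJ

Isobaric: W = P ΔV.
W = (517 kPa)(85 − 27.3 L) = (517)(57.7) = 29831 J.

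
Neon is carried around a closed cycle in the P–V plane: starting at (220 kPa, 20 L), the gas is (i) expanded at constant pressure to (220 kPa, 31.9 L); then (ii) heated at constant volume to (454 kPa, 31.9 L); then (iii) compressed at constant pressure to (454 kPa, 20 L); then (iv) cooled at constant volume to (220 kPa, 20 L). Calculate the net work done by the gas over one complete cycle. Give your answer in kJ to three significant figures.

Constant-volume legs do no work.
W(i) = (220)(31.9 − 20) = 2618 J; W(iii) = (454)(20 − 31.9) = -5403 J.
W_net = 2618 − 5403 = -2785 J (the counter-clockwise enclosed area).

W_net ≈ -2.78 kJ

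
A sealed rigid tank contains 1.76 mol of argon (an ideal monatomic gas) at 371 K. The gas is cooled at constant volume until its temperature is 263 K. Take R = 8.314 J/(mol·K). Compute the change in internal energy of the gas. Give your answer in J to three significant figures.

ΔU ≈ -2370 J

Constant volume ⇒ W = 0, so Q = ΔU = nCᵥΔT with Cᵥ = 3R/2 = 12.47 J/(mol·K).
ΔU = (1.76)(12.47)(263 − 371) = -2370 J.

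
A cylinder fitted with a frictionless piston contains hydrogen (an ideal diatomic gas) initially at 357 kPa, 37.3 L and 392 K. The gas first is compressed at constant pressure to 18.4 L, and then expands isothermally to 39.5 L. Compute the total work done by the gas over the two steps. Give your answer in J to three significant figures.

W_total ≈ -1730 J

Step 1 (isobaric): W = PΔV = (357 kPa)(18.4 − 37.3 L) = -6747 J.
After step 1: P = 357 kPa, V = 18.4 L, T = 193.4 K.
Step 2 (isothermal): W = P₁V₁ ln(V₂/V₁) = (6569) ln(39.5/18.4) = 5018 J.
W_total = -6747 + 5018 = -1729 J.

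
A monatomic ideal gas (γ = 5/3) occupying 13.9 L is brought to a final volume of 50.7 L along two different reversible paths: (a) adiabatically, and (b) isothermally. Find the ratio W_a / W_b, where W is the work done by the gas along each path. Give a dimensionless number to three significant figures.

Path (a) adiabatic: W = P₁V₁(1 − (V₁/V₂)^(γ−1))/(γ−1) → W_a/(P₁V₁) = 0.867.
Path (b) isothermal: W = P₁V₁ ln(V₂/V₁) → W_b/(P₁V₁) = 1.294.
W_a / W_b = 0.867 / 1.294 = 0.67.

W_a / W_b ≈ 0.670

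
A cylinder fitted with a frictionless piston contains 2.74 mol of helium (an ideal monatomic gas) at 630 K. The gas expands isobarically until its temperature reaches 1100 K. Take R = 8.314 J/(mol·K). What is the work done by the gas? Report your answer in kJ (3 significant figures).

Isobaric: W = P ΔV = nR ΔT.
W = (2.74)(8.314)(1100 − 630) = 10707 J.

W ≈ 10.7 kJ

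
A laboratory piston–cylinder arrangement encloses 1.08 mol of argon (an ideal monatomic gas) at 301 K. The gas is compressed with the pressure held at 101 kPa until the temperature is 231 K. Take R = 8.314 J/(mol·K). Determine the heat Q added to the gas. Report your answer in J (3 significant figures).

Isobaric: W = nRΔT = (1.08)(8.314)(-70) = -628.5 J.
ΔU = nCᵥΔT with Cᵥ = 3R/2: ΔU = (1.08)(12.47)(-70) = -942.8 J.
Q = ΔU + W = -942.8 − 628.5 = -1571 J.

Q ≈ -1570 J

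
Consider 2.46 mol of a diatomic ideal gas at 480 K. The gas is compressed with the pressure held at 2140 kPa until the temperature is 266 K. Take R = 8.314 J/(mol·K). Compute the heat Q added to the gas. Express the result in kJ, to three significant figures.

Isobaric: W = nRΔT = (2.46)(8.314)(-214) = -4377 J.
ΔU = nCᵥΔT with Cᵥ = 5R/2: ΔU = (2.46)(20.79)(-214) = -10942 J.
Q = ΔU + W = -10942 − 4377 = -15319 J.

Q ≈ -15.3 kJ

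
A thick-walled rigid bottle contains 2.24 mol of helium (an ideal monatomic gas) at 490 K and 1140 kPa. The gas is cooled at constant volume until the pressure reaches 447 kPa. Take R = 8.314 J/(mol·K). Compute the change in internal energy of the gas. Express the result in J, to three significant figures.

ΔU ≈ -8320 J

Constant volume ⇒ W = 0, so Q = ΔU = nCᵥΔT with Cᵥ = 3R/2 = 12.47 J/(mol·K).
At constant V, T₂/T₁ = P₂/P₁ ⇒ ΔT = T₁(P₂/P₁ − 1) = 490·(447/1140 − 1) = -297.9 K.
ΔU = (2.24)(12.47)(-297.9) = -8321 J.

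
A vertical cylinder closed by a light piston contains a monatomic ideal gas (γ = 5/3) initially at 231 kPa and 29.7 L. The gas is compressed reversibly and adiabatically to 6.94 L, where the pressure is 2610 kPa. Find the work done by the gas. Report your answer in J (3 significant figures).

W ≈ -16900 J

Adiabatic: W = (P₁V₁ − P₂V₂)/(γ − 1) with γ = 5/3.
P₁V₁ = 6861 J, P₂V₂ = 18113 J.
W = (6861 − 18113) / 0.6667 = -16879 J.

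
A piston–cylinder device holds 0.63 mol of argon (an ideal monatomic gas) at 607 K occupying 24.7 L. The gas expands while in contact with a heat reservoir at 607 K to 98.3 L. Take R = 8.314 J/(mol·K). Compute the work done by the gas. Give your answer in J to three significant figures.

Isothermal: W = nRT ln(V₂/V₁).
W = (0.63)(8.314)(607) × ln(98.3/24.7)
  = 3179 × 1.381
W_by_gas = 4391 J.

W ≈ 4390 J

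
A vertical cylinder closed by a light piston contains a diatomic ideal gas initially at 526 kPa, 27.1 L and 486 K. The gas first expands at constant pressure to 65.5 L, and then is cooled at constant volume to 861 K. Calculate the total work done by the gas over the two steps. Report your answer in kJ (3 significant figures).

Step 1 (isobaric): W = PΔV = (526 kPa)(65.5 − 27.1 L) = 20198 J.
Step 2 (isochoric): W = 0 (constant volume).
W_total = 20198 + 0 = 20198 J.

W_total ≈ 20.2 kJ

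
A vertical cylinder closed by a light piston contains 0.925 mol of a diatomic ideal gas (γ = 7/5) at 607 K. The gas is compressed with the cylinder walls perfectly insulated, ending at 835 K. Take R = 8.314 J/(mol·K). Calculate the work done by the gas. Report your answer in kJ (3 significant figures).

Adiabatic ⇒ Q = 0, so W_by = −ΔU = nCᵥ(T₁ − T₂).
Cᵥ = 5R/2 = 20.79 J/(mol·K).
W = (0.925)(20.79)(607 − 835) = -4384 J.

W ≈ -4.38 kJ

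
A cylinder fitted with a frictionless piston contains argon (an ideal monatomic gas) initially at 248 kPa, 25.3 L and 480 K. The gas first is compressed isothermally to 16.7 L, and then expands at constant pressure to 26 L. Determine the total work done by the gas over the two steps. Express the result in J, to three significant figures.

W_total ≈ 888 J

Step 1 (isothermal): W = P₁V₁ ln(V₂/V₁) = (6274) ln(16.7/25.3) = -2606 J.
After step 1: P = 375.7 kPa, V = 16.7 L, T = 480 K.
Step 2 (isobaric): W = PΔV = (375.7 kPa)(26 − 16.7 L) = 3494 J.
W_total = -2606 + 3494 = 887.8 J.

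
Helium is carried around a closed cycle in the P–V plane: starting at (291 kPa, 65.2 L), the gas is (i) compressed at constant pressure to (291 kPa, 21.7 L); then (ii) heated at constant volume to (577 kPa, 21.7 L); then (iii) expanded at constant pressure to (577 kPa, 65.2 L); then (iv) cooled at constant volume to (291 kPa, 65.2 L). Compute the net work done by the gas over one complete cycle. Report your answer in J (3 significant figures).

W_net ≈ 12400 J

Constant-volume legs do no work.
W(i) = (291)(21.7 − 65.2) = -12658 J; W(iii) = (577)(65.2 − 21.7) = 25100 J.
W_net = -12658 + 25100 = 12441 J (the clockwise enclosed area).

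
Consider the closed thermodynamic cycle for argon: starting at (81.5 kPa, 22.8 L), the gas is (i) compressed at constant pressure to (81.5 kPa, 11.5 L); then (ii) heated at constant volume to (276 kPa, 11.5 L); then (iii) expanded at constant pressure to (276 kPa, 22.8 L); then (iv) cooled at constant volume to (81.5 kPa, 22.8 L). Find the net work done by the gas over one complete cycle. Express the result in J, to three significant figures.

Constant-volume legs do no work.
W(i) = (81.5)(11.5 − 22.8) = -921 J; W(iii) = (276)(22.8 − 11.5) = 3119 J.
W_net = -921 + 3119 = 2198 J (the clockwise enclosed area).

W_net ≈ 2200 J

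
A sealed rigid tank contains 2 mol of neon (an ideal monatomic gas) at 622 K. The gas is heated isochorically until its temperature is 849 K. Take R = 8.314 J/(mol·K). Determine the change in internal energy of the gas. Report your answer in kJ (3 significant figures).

Constant volume ⇒ W = 0, so Q = ΔU = nCᵥΔT with Cᵥ = 3R/2 = 12.47 J/(mol·K).
ΔU = (2)(12.47)(849 − 622) = 5662 J.

ΔU ≈ 5.66 kJ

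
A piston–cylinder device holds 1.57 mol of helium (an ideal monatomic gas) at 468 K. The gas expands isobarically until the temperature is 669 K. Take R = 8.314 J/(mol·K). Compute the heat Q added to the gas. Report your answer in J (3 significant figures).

Q ≈ 6560 J

Isobaric: W = nRΔT = (1.57)(8.314)(201) = 2624 J.
ΔU = nCᵥΔT with Cᵥ = 3R/2: ΔU = (1.57)(12.47)(201) = 3935 J.
Q = ΔU + W = 3935 + 2624 = 6559 J.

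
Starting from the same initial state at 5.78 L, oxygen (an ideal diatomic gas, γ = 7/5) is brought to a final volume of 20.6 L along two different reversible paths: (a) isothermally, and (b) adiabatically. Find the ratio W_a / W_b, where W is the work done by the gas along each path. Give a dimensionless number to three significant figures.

Path (a) isothermal: W = P₁V₁ ln(V₂/V₁) → W_a/(P₁V₁) = 1.271.
Path (b) adiabatic: W = P₁V₁(1 − (V₁/V₂)^(γ−1))/(γ−1) → W_b/(P₁V₁) = 0.9963.
W_a / W_b = 1.271 / 0.9963 = 1.276.

W_a / W_b ≈ 1.28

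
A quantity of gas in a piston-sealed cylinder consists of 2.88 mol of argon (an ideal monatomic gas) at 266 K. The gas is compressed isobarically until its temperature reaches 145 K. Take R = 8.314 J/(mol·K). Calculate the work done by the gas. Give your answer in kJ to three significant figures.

Isobaric: W = P ΔV = nR ΔT.
W = (2.88)(8.314)(145 − 266) = -2897 J.

W ≈ -2.90 kJ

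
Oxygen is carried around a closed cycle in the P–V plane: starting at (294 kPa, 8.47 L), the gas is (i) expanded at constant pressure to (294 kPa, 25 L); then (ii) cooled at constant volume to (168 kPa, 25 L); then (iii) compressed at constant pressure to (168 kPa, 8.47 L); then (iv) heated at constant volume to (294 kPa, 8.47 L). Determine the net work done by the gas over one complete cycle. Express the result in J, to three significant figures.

Constant-volume legs do no work.
W(i) = (294)(25 − 8.47) = 4860 J; W(iii) = (168)(8.47 − 25) = -2777 J.
W_net = 4860 − 2777 = 2083 J (the clockwise enclosed area).

W_net ≈ 2080 J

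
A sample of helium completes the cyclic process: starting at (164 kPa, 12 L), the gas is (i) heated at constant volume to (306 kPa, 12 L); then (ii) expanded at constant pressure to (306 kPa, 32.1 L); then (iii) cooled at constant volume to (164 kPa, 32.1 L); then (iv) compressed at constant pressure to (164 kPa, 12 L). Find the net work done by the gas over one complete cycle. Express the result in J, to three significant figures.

Constant-volume legs do no work.
W(ii) = (306)(32.1 − 12) = 6151 J; W(iv) = (164)(12 − 32.1) = -3296 J.
W_net = 6151 − 3296 = 2854 J (the clockwise enclosed area).

W_net ≈ 2850 J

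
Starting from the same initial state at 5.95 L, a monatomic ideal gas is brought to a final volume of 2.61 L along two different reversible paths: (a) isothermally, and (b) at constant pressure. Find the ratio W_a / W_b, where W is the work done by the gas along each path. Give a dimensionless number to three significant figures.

W_a / W_b ≈ 1.47

Path (a) isothermal: W = P₁V₁ ln(V₂/V₁) → W_a/(P₁V₁) = -0.824.
Path (b) isobaric: W = P₁(V₂ − V₁) → W_b/(P₁V₁) = -0.5613.
W_a / W_b = -0.824 / -0.5613 = 1.468.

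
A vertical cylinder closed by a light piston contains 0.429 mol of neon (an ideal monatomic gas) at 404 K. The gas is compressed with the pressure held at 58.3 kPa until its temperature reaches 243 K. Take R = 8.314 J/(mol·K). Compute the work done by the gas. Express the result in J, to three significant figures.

Isobaric: W = P ΔV = nR ΔT.
W = (0.429)(8.314)(243 − 404) = -574.2 J.

W ≈ -574 J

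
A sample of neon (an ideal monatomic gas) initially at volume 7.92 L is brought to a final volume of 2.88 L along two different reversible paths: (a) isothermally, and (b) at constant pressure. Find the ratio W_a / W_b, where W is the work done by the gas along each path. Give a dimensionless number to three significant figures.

W_a / W_b ≈ 1.59

Path (a) isothermal: W = P₁V₁ ln(V₂/V₁) → W_a/(P₁V₁) = -1.012.
Path (b) isobaric: W = P₁(V₂ − V₁) → W_b/(P₁V₁) = -0.6364.
W_a / W_b = -1.012 / -0.6364 = 1.59.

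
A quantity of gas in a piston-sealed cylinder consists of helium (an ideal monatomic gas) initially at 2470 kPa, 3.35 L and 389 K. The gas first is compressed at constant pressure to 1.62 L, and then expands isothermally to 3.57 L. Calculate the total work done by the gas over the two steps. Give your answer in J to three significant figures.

Step 1 (isobaric): W = PΔV = (2470 kPa)(1.62 − 3.35 L) = -4273 J.
After step 1: P = 2470 kPa, V = 1.62 L, T = 188.1 K.
Step 2 (isothermal): W = P₁V₁ ln(V₂/V₁) = (4001) ln(3.57/1.62) = 3162 J.
W_total = -4273 + 3162 = -1111 J.

W_total ≈ -1110 J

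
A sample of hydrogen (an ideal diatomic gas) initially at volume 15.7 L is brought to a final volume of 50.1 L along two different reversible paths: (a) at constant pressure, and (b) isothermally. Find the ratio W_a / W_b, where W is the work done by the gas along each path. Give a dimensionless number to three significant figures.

Path (a) isobaric: W = P₁(V₂ − V₁) → W_a/(P₁V₁) = 2.191.
Path (b) isothermal: W = P₁V₁ ln(V₂/V₁) → W_b/(P₁V₁) = 1.16.
W_a / W_b = 2.191 / 1.16 = 1.888.

W_a / W_b ≈ 1.89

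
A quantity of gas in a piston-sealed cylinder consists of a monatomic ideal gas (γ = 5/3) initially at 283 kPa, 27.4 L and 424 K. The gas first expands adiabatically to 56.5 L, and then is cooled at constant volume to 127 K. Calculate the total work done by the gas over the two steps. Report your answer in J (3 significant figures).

Step 1 (adiabatic): W = (P₁V₁ − P₂V₂)/(γ−1) = (7754 − 4786)/0.667 = 4452 J.
Step 2 (isochoric): W = 0 (constant volume).
W_total = 4452 + 0 = 4452 J.

W_total ≈ 4450 J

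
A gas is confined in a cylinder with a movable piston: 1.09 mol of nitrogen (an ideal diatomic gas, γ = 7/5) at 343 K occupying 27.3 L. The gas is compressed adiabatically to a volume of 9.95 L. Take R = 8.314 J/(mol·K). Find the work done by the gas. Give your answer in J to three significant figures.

Adiabatic: TV^(γ−1) = const with γ = 7/5.
T₂ = T₁ (V₁/V₂)^(γ−1) = 343 × (27.3/9.95)^0.4 = 343 × 1.497 = 513.6 K.
W_by = nCᵥ(T₁ − T₂) = (1.09)(20.79)(343 − 513.6) = -3865 J.

W ≈ -3870 J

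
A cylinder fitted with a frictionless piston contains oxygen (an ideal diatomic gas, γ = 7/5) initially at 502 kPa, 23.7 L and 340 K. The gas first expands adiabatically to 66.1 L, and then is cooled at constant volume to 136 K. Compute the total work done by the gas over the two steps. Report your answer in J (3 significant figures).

Step 1 (adiabatic): W = (P₁V₁ − P₂V₂)/(γ−1) = (11897 − 7894)/0.4 = 10010 J.
Step 2 (isochoric): W = 0 (constant volume).
W_total = 10010 + 0 = 10010 J.

W_total ≈ 10000 J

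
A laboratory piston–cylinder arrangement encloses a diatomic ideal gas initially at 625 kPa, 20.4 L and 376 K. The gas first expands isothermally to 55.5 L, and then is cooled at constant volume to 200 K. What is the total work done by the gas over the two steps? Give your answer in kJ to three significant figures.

W_total ≈ 12.8 kJ

Step 1 (isothermal): W = P₁V₁ ln(V₂/V₁) = (12750) ln(55.5/20.4) = 12761 J.
Step 2 (isochoric): W = 0 (constant volume).
W_total = 12761 + 0 = 12761 J.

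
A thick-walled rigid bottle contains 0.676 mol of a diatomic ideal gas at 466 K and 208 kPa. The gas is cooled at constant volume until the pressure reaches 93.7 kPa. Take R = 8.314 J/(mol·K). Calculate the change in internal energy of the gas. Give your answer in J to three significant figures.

Constant volume ⇒ W = 0, so Q = ΔU = nCᵥΔT with Cᵥ = 5R/2 = 20.79 J/(mol·K).
At constant V, T₂/T₁ = P₂/P₁ ⇒ ΔT = T₁(P₂/P₁ − 1) = 466·(93.7/208 − 1) = -256.1 K.
ΔU = (0.676)(20.79)(-256.1) = -3598 J.

ΔU ≈ -3600 J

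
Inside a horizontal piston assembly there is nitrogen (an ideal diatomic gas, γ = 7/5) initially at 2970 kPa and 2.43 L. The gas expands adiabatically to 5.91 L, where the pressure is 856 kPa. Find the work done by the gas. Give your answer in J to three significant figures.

W ≈ 5400 J

Adiabatic: W = (P₁V₁ − P₂V₂)/(γ − 1) with γ = 7/5.
P₁V₁ = 7217 J, P₂V₂ = 5059 J.
W = (7217 − 5059) / 0.4 = 5395 J.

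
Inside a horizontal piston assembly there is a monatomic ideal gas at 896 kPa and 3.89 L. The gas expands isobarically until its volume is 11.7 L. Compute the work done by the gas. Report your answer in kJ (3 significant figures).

W ≈ 7.00 kJ

Isobaric: W = P ΔV.
W = (896 kPa)(11.7 − 3.89 L) = (896)(7.81) = 6998 J.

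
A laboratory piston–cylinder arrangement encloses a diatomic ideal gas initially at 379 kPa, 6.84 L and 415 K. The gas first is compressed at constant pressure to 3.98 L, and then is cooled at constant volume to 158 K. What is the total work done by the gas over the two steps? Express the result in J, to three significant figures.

Step 1 (isobaric): W = PΔV = (379 kPa)(3.98 − 6.84 L) = -1084 J.
Step 2 (isochoric): W = 0 (constant volume).
W_total = -1084 + 0 = -1084 J.

W_total ≈ -1080 J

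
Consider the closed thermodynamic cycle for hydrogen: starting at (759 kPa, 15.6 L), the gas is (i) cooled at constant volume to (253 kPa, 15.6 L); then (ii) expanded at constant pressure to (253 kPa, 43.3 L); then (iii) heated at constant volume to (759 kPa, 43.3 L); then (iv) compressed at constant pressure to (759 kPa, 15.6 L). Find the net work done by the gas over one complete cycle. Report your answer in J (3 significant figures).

W_net ≈ -14000 J

Constant-volume legs do no work.
W(ii) = (253)(43.3 − 15.6) = 7008 J; W(iv) = (759)(15.6 − 43.3) = -21024 J.
W_net = 7008 − 21024 = -14016 J (the counter-clockwise enclosed area).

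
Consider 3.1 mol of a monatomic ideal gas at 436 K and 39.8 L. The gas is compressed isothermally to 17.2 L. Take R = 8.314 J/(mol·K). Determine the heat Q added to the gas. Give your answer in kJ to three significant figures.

Isothermal ⇒ ΔU = 0, so Q = W = nRT ln(V₂/V₁).
Q = (3.1)(8.314)(436) ln(17.2/39.8) = 11237 × -0.839 = -9428 J.

Q ≈ -9.43 kJ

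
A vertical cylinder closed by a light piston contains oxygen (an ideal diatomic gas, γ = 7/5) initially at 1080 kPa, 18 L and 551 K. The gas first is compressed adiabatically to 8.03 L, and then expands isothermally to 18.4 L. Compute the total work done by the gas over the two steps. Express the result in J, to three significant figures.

W_total ≈ 3740 J

Step 1 (adiabatic): W = (P₁V₁ − P₂V₂)/(γ−1) = (19440 − 26848)/0.4 = -18521 J.
After step 1: P = 3344 kPa, V = 8.03 L, T = 761 K.
Step 2 (isothermal): W = P₁V₁ ln(V₂/V₁) = (26848) ln(18.4/8.03) = 22262 J.
W_total = -18521 + 22262 = 3741 J.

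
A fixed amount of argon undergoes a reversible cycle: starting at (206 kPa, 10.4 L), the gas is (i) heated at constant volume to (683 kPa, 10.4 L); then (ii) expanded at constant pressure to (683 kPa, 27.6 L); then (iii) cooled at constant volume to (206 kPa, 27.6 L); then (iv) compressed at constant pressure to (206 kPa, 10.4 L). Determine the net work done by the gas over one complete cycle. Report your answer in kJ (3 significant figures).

W_net ≈ 8.20 kJ

Constant-volume legs do no work.
W(ii) = (683)(27.6 − 10.4) = 11748 J; W(iv) = (206)(10.4 − 27.6) = -3543 J.
W_net = 11748 − 3543 = 8204 J (the clockwise enclosed area).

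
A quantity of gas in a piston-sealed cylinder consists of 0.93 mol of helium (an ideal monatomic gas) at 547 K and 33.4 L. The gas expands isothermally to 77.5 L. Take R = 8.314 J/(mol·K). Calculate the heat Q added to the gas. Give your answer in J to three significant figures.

Isothermal ⇒ ΔU = 0, so Q = W = nRT ln(V₂/V₁).
Q = (0.93)(8.314)(547) ln(77.5/33.4) = 4229 × 0.8417 = 3560 J.

Q ≈ 3560 J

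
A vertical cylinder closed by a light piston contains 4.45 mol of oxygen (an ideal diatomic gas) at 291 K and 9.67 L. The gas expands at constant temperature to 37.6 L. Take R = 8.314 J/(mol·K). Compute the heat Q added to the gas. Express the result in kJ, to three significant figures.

Q ≈ 14.6 kJ

Isothermal ⇒ ΔU = 0, so Q = W = nRT ln(V₂/V₁).
Q = (4.45)(8.314)(291) ln(37.6/9.67) = 10766 × 1.358 = 14620 J.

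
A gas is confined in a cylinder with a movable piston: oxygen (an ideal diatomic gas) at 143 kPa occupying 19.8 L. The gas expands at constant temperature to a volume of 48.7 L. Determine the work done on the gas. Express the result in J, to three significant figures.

W ≈ -2550 J

Isothermal: W = nRT ln(V₂/V₁) = P₁V₁ ln(V₂/V₁).
P₁V₁ = (143 kPa)(19.8 L) = 2831 J.
W = 2831 × ln(48.7/19.8) = 2831 × 0.9
W_by_gas = 2548 J; work on gas = −W_by = -2548 J.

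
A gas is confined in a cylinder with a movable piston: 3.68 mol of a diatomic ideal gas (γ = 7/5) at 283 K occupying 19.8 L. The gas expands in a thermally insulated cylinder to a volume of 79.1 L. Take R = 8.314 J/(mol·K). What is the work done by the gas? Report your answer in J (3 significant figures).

Adiabatic: TV^(γ−1) = const with γ = 7/5.
T₂ = T₁ (V₁/V₂)^(γ−1) = 283 × (19.8/79.1)^0.4 = 283 × 0.5746 = 162.6 K.
W_by = nCᵥ(T₁ − T₂) = (3.68)(20.79)(283 − 162.6) = 9207 J.

W ≈ 9210 J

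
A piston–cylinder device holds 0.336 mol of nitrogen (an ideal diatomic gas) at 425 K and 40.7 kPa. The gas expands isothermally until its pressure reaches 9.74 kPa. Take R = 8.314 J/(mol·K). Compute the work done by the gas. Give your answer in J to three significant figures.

W ≈ 1700 J

Isothermal process: W = nRT ln(V₂/V₁) = nRT ln(P₁/P₂).
W = (0.336)(8.314)(425) × ln(40.7/9.74)
  = 1187 × ln(4.179) = 1187 × 1.43
W_by_gas = 1698 J.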